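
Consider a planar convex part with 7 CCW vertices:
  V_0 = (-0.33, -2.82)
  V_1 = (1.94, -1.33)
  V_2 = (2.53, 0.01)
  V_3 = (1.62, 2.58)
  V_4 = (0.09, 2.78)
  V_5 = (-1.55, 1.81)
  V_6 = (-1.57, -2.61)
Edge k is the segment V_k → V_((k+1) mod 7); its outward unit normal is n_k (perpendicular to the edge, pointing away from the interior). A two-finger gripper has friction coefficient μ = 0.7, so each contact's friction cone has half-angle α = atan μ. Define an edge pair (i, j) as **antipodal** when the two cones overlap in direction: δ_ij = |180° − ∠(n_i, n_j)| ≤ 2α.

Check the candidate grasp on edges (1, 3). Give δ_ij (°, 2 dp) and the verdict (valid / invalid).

α = atan 0.7 = 34.99°;  2α = 69.98°
edge 1: e_1 = (+0.59, +1.34);  n_1 = (+0.9152, -0.4030)
edge 3: e_3 = (-1.53, +0.20);  n_3 = (+0.1296, +0.9916)
∠(n_1, n_3) = 106.32°
δ = |180° − 106.32°| = 73.68°
73.68° > 2α = 69.98°  →  invalid

δ = 73.68°, invalid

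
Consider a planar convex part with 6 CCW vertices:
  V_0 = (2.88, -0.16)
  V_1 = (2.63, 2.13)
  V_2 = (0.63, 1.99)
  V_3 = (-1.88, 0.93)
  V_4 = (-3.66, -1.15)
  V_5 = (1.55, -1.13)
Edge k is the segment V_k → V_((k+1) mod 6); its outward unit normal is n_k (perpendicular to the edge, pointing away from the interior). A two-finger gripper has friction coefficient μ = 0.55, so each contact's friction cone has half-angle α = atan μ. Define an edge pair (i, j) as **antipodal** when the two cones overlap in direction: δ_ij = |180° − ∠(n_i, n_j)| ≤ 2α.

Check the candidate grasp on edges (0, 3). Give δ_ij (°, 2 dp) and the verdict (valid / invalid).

δ = 46.79°, valid

α = atan 0.55 = 28.81°;  2α = 57.62°
edge 0: e_0 = (-0.25, +2.29);  n_0 = (+0.9941, +0.1085)
edge 3: e_3 = (-1.78, -2.08);  n_3 = (-0.7598, +0.6502)
∠(n_0, n_3) = 133.21°
δ = |180° − 133.21°| = 46.79°
46.79° ≤ 2α = 57.62°  →  valid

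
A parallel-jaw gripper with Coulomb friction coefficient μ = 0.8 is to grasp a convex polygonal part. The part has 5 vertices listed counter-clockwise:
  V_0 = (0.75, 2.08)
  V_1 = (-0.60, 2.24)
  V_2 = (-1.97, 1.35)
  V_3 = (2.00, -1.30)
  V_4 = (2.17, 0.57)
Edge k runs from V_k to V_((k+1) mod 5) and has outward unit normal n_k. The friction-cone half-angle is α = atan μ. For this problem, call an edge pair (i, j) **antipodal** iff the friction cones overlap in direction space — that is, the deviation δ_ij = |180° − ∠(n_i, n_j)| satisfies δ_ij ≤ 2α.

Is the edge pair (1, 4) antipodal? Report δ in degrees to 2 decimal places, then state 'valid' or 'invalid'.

α = atan 0.8 = 38.66°;  2α = 77.32°
edge 1: e_1 = (-1.37, -0.89);  n_1 = (-0.5448, +0.8386)
edge 4: e_4 = (-1.42, +1.51);  n_4 = (+0.7285, +0.6851)
∠(n_1, n_4) = 79.77°
δ = |180° − 79.77°| = 100.23°
100.23° > 2α = 77.32°  →  invalid

δ = 100.23°, invalid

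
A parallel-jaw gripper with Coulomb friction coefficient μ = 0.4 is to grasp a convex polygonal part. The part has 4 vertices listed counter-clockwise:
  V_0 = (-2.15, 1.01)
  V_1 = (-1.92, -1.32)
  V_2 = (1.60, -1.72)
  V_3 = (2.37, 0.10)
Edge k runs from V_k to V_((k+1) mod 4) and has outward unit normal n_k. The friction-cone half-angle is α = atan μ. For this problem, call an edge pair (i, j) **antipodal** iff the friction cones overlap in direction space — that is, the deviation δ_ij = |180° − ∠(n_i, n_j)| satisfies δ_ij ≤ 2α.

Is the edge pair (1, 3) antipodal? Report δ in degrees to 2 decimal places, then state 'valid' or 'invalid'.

δ = 4.90°, valid

α = atan 0.4 = 21.80°;  2α = 43.60°
edge 1: e_1 = (+3.52, -0.40);  n_1 = (-0.1129, -0.9936)
edge 3: e_3 = (-4.52, +0.91);  n_3 = (+0.1974, +0.9803)
∠(n_1, n_3) = 175.10°
δ = |180° − 175.10°| = 4.90°
4.90° ≤ 2α = 43.60°  →  valid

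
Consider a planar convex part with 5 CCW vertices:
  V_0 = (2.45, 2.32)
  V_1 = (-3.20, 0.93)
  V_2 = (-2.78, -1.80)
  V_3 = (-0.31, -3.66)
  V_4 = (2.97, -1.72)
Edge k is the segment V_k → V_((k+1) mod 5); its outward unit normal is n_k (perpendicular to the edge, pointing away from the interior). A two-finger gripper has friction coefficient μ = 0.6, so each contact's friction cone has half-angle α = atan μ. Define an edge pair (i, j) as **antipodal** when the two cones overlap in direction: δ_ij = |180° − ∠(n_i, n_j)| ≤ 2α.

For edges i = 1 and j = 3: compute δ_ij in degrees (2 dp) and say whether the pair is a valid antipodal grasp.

δ = 68.14°, invalid

α = atan 0.6 = 30.96°;  2α = 61.93°
edge 1: e_1 = (+0.42, -2.73);  n_1 = (-0.9884, -0.1521)
edge 3: e_3 = (+3.28, +1.94);  n_3 = (+0.5091, -0.8607)
∠(n_1, n_3) = 111.86°
δ = |180° − 111.86°| = 68.14°
68.14° > 2α = 61.93°  →  invalid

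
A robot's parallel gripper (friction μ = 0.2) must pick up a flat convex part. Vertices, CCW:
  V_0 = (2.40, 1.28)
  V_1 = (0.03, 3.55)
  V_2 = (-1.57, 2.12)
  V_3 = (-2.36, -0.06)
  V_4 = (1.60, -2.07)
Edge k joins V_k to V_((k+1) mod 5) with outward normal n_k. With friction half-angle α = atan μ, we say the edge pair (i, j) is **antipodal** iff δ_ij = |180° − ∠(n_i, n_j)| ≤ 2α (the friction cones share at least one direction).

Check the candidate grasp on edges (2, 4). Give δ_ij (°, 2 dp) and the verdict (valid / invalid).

δ = 6.49°, valid

α = atan 0.2 = 11.31°;  2α = 22.62°
edge 2: e_2 = (-0.79, -2.18);  n_2 = (-0.9402, +0.3407)
edge 4: e_4 = (+0.80, +3.35);  n_4 = (+0.9727, -0.2323)
∠(n_2, n_4) = 173.51°
δ = |180° − 173.51°| = 6.49°
6.49° ≤ 2α = 22.62°  →  valid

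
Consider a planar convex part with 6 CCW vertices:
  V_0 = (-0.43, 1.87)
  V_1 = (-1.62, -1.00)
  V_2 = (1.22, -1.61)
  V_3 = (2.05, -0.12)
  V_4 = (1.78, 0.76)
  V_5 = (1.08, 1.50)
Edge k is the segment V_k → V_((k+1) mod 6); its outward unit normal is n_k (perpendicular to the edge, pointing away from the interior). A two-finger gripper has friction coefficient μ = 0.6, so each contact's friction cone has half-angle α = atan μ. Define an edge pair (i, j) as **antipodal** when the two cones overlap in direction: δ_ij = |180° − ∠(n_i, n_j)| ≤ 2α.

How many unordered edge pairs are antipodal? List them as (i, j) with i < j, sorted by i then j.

α = atan 0.6 = 30.96°;  2α = 61.93°
n_0 = (-0.9237, +0.3830)
n_1 = (-0.2100, -0.9777)
n_2 = (+0.8736, -0.4866)
n_3 = (+0.9560, +0.2933)
n_4 = (+0.7265, +0.6872)
n_5 = (+0.2380, +0.9713)
  (0,1): δ = 79.60°  ·
  (0,2): δ = 6.60°  ✓
  (0,3): δ = 39.58°  ✓
  (0,4): δ = 65.93°  ·
  (0,5): δ = 98.75°  ·
  (1,2): δ = 107.00°  ·
  (1,3): δ = 60.82°  ✓
  (1,4): δ = 34.47°  ✓
  (1,5): δ = 1.65°  ✓
  (2,3): δ = 133.82°  ·
  (2,4): δ = 107.47°  ·
  (2,5): δ = 74.65°  ·
  (3,4): δ = 153.65°  ·
  (3,5): δ = 120.83°  ·
  (4,5): δ = 147.18°  ·
antipodal pairs: 5

count = 5; pairs: (0,2), (0,3), (1,3), (1,4), (1,5)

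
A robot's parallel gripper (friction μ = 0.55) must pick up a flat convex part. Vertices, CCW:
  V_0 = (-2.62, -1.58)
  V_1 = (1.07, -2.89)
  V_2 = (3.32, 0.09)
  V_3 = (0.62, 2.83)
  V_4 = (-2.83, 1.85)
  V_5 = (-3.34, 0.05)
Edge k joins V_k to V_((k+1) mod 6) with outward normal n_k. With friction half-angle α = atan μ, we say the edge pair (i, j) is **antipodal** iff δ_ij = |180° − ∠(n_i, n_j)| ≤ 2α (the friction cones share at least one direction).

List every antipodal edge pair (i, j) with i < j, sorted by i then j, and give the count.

α = atan 0.55 = 28.81°;  2α = 57.62°
n_0 = (-0.3346, -0.9424)
n_1 = (+0.7981, -0.6026)
n_2 = (+0.7123, +0.7019)
n_3 = (-0.2732, +0.9619)
n_4 = (-0.9621, +0.2726)
n_5 = (-0.9147, -0.4041)
  (0,1): δ = 107.51°  ·
  (0,2): δ = 25.88°  ✓
  (0,3): δ = 35.40°  ✓
  (0,4): δ = 93.73°  ·
  (0,5): δ = 133.38°  ·
  (1,2): δ = 98.37°  ·
  (1,3): δ = 37.09°  ✓
  (1,4): δ = 21.23°  ✓
  (1,5): δ = 60.89°  ·
  (2,3): δ = 118.72°  ·
  (2,4): δ = 60.40°  ·
  (2,5): δ = 20.75°  ✓
  (3,4): δ = 121.68°  ·
  (3,5): δ = 82.03°  ·
  (4,5): δ = 140.35°  ·
antipodal pairs: 5

count = 5; pairs: (0,2), (0,3), (1,3), (1,4), (2,5)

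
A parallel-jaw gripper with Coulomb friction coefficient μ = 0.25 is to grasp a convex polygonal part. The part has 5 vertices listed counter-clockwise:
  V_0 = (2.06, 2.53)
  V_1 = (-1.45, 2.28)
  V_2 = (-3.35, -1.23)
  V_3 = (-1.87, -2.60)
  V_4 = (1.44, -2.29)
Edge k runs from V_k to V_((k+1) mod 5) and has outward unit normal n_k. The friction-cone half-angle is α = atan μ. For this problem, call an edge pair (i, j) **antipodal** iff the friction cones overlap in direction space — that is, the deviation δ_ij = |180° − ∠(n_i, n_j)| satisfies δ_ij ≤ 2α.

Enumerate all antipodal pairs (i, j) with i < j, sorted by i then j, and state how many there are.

count = 2; pairs: (0,3), (1,4)

α = atan 0.25 = 14.04°;  2α = 28.07°
n_0 = (-0.0710, +0.9975)
n_1 = (-0.8794, +0.4760)
n_2 = (-0.6793, -0.7339)
n_3 = (+0.0932, -0.9956)
n_4 = (+0.9918, -0.1276)
  (0,1): δ = 122.50°  ·
  (0,2): δ = 46.86°  ·
  (0,3): δ = 1.28°  ✓
  (0,4): δ = 78.60°  ·
  (1,2): δ = 104.36°  ·
  (1,3): δ = 56.22°  ·
  (1,4): δ = 21.10°  ✓
  (2,3): δ = 131.86°  ·
  (2,4): δ = 54.54°  ·
  (3,4): δ = 102.68°  ·
antipodal pairs: 2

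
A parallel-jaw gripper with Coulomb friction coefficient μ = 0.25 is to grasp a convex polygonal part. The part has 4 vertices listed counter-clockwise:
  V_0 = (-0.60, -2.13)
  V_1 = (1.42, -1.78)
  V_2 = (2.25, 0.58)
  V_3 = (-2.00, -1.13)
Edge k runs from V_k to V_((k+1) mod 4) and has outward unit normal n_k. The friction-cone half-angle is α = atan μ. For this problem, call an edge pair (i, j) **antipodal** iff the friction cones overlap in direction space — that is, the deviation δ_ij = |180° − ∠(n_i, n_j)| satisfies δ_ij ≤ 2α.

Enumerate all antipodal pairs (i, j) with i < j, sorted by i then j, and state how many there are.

α = atan 0.25 = 14.04°;  2α = 28.07°
n_0 = (+0.1707, -0.9853)
n_1 = (+0.9434, -0.3318)
n_2 = (-0.3733, +0.9277)
n_3 = (-0.5812, -0.8137)
  (0,1): δ = 119.21°  ·
  (0,2): δ = 12.09°  ✓
  (0,3): δ = 134.63°  ·
  (1,2): δ = 48.71°  ·
  (1,3): δ = 73.84°  ·
  (2,3): δ = 57.46°  ·
antipodal pairs: 1

count = 1; pairs: (0,2)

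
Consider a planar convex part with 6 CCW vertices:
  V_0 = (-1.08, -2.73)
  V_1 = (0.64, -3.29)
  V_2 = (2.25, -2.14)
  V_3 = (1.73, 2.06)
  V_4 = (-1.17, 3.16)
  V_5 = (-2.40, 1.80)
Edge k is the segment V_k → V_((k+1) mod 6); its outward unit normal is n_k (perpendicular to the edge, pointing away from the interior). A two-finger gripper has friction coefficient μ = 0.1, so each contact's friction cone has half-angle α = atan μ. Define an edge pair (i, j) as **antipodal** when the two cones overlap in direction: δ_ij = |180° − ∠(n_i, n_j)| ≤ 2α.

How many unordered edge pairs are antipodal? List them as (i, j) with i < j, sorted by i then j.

α = atan 0.1 = 5.71°;  2α = 11.42°
n_0 = (-0.3096, -0.9509)
n_1 = (+0.5812, -0.8137)
n_2 = (+0.9924, +0.1229)
n_3 = (+0.3547, +0.9350)
n_4 = (-0.7417, +0.6708)
n_5 = (-0.9601, -0.2798)
  (0,1): δ = 126.43°  ·
  (0,2): δ = 64.91°  ·
  (0,3): δ = 2.74°  ✓
  (0,4): δ = 65.91°  ·
  (0,5): δ = 124.28°  ·
  (1,2): δ = 118.48°  ·
  (1,3): δ = 56.31°  ·
  (1,4): δ = 12.34°  ·
  (1,5): δ = 70.71°  ·
  (2,3): δ = 117.83°  ·
  (2,4): δ = 49.18°  ·
  (2,5): δ = 9.19°  ✓
  (3,4): δ = 111.35°  ·
  (3,5): δ = 52.98°  ·
  (4,5): δ = 121.63°  ·
antipodal pairs: 2

count = 2; pairs: (0,3), (2,5)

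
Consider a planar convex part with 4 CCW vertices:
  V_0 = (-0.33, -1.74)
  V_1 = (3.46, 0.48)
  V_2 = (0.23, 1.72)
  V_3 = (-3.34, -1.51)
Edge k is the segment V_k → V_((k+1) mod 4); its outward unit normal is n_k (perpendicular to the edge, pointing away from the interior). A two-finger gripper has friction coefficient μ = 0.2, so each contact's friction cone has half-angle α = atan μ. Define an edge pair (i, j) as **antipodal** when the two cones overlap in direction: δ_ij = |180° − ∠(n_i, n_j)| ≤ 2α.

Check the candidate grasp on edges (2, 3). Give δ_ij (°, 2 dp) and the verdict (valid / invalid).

α = atan 0.2 = 11.31°;  2α = 22.62°
edge 2: e_2 = (-3.57, -3.23);  n_2 = (-0.6709, +0.7415)
edge 3: e_3 = (+3.01, -0.23);  n_3 = (-0.0762, -0.9971)
∠(n_2, n_3) = 133.49°
δ = |180° − 133.49°| = 46.51°
46.51° > 2α = 22.62°  →  invalid

δ = 46.51°, invalid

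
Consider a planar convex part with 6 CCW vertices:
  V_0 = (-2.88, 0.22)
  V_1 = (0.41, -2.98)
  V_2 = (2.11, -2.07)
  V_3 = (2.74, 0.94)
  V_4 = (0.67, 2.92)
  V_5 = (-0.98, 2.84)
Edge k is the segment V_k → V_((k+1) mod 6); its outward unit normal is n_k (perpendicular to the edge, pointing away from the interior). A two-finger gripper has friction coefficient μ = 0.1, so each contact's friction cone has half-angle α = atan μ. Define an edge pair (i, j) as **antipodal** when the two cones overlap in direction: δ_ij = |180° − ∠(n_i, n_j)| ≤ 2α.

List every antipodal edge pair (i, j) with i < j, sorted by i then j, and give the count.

α = atan 0.1 = 5.71°;  2α = 11.42°
n_0 = (-0.6972, -0.7168)
n_1 = (+0.4719, -0.8816)
n_2 = (+0.9788, -0.2049)
n_3 = (+0.6912, +0.7226)
n_4 = (-0.0484, +0.9988)
n_5 = (-0.8095, +0.5871)
  (0,1): δ = 107.63°  ·
  (0,2): δ = 57.62°  ·
  (0,3): δ = 0.48°  ✓
  (0,4): δ = 46.98°  ·
  (0,5): δ = 98.26°  ·
  (1,2): δ = 129.98°  ·
  (1,3): δ = 71.89°  ·
  (1,4): δ = 25.38°  ·
  (1,5): δ = 25.89°  ·
  (2,3): δ = 121.91°  ·
  (2,4): δ = 75.40°  ·
  (2,5): δ = 24.13°  ·
  (3,4): δ = 133.50°  ·
  (3,5): δ = 82.22°  ·
  (4,5): δ = 128.73°  ·
antipodal pairs: 1

count = 1; pairs: (0,3)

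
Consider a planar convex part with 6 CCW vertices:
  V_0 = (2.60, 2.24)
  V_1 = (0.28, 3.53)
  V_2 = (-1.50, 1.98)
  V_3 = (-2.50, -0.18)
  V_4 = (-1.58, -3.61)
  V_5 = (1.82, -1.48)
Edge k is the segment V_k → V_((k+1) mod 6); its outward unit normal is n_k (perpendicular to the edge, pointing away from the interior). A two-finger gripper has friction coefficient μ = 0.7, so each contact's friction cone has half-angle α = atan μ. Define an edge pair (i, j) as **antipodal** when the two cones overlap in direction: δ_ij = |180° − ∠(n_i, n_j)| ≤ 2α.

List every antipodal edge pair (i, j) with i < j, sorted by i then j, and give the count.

count = 7; pairs: (0,3), (0,4), (1,4), (1,5), (2,4), (2,5), (3,5)

α = atan 0.7 = 34.99°;  2α = 69.98°
n_0 = (+0.4860, +0.8740)
n_1 = (-0.6567, +0.7541)
n_2 = (-0.9075, +0.4201)
n_3 = (-0.9659, -0.2591)
n_4 = (+0.5309, -0.8474)
n_5 = (+0.9787, -0.2052)
  (0,1): δ = 109.88°  ·
  (0,2): δ = 85.77°  ·
  (0,3): δ = 45.91°  ✓
  (0,4): δ = 61.14°  ✓
  (0,5): δ = 107.23°  ·
  (1,2): δ = 155.89°  ·
  (1,3): δ = 116.03°  ·
  (1,4): δ = 8.98°  ✓
  (1,5): δ = 37.11°  ✓
  (2,3): δ = 140.14°  ·
  (2,4): δ = 33.09°  ✓
  (2,5): δ = 13.00°  ✓
  (3,4): δ = 72.95°  ·
  (3,5): δ = 26.86°  ✓
  (4,5): δ = 133.91°  ·
antipodal pairs: 7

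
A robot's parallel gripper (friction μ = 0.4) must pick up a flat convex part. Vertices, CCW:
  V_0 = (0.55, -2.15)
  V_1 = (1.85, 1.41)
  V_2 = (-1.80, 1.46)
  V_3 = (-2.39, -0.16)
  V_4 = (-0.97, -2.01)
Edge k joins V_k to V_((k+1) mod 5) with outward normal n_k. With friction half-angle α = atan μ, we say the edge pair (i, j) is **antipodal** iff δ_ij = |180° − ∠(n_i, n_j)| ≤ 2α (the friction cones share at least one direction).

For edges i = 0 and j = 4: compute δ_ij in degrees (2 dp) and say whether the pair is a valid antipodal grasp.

δ = 104.80°, invalid

α = atan 0.4 = 21.80°;  2α = 43.60°
edge 0: e_0 = (+1.30, +3.56);  n_0 = (+0.9393, -0.3430)
edge 4: e_4 = (+1.52, -0.14);  n_4 = (-0.0917, -0.9958)
∠(n_0, n_4) = 75.20°
δ = |180° − 75.20°| = 104.80°
104.80° > 2α = 43.60°  →  invalid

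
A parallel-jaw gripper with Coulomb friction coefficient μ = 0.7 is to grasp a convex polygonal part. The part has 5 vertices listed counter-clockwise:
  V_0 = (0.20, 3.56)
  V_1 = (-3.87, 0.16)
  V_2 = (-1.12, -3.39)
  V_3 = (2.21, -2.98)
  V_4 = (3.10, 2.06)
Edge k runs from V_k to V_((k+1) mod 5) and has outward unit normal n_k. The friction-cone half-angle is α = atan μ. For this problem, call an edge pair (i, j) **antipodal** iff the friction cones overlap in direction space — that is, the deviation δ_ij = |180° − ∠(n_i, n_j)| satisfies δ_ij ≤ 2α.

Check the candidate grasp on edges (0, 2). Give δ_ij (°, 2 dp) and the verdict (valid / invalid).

δ = 32.86°, valid

α = atan 0.7 = 34.99°;  2α = 69.98°
edge 0: e_0 = (-4.07, -3.40);  n_0 = (-0.6411, +0.7674)
edge 2: e_2 = (+3.33, +0.41);  n_2 = (+0.1222, -0.9925)
∠(n_0, n_2) = 147.14°
δ = |180° − 147.14°| = 32.86°
32.86° ≤ 2α = 69.98°  →  valid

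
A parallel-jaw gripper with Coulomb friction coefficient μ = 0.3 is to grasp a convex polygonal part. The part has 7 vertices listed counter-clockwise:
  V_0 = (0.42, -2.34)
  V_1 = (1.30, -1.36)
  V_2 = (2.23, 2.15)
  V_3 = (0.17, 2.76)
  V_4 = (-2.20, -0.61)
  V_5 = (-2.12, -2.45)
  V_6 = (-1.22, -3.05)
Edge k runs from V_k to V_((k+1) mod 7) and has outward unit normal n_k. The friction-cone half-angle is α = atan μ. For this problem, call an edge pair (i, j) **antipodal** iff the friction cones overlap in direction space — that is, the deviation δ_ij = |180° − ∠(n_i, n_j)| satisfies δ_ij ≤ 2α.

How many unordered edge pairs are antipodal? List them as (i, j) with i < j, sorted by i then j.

α = atan 0.3 = 16.70°;  2α = 33.40°
n_0 = (+0.7440, -0.6681)
n_1 = (+0.9666, -0.2561)
n_2 = (+0.2839, +0.9588)
n_3 = (-0.8180, +0.5753)
n_4 = (-0.9991, -0.0434)
n_5 = (-0.5547, -0.8321)
n_6 = (+0.3973, -0.9177)
  (0,1): δ = 152.92°  ·
  (0,2): δ = 64.57°  ·
  (0,3): δ = 6.81°  ✓
  (0,4): δ = 44.41°  ·
  (0,5): δ = 98.23°  ·
  (0,6): δ = 155.33°  ·
  (1,2): δ = 91.65°  ·
  (1,3): δ = 20.28°  ✓
  (1,4): δ = 17.33°  ✓
  (1,5): δ = 71.15°  ·
  (1,6): δ = 128.25°  ·
  (2,3): δ = 108.62°  ·
  (2,4): δ = 71.02°  ·
  (2,5): δ = 17.20°  ✓
  (2,6): δ = 39.90°  ·
  (3,4): δ = 142.39°  ·
  (3,5): δ = 88.57°  ·
  (3,6): δ = 31.47°  ✓
  (4,5): δ = 126.18°  ·
  (4,6): δ = 69.08°  ·
  (5,6): δ = 122.90°  ·
antipodal pairs: 5

count = 5; pairs: (0,3), (1,3), (1,4), (2,5), (3,6)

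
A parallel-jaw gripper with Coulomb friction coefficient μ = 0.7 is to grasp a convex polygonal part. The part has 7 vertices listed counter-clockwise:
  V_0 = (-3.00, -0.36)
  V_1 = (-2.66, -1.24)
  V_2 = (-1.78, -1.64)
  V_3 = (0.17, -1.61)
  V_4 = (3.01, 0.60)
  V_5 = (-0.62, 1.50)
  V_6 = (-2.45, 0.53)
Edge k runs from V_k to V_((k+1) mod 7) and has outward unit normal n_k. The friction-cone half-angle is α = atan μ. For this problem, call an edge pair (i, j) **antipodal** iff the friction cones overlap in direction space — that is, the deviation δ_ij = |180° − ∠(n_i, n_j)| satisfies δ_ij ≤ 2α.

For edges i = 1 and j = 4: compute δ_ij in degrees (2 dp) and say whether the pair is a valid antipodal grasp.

α = atan 0.7 = 34.99°;  2α = 69.98°
edge 1: e_1 = (+0.88, -0.40);  n_1 = (-0.4138, -0.9104)
edge 4: e_4 = (-3.63, +0.90);  n_4 = (+0.2406, +0.9706)
∠(n_1, n_4) = 169.48°
δ = |180° − 169.48°| = 10.52°
10.52° ≤ 2α = 69.98°  →  valid

δ = 10.52°, valid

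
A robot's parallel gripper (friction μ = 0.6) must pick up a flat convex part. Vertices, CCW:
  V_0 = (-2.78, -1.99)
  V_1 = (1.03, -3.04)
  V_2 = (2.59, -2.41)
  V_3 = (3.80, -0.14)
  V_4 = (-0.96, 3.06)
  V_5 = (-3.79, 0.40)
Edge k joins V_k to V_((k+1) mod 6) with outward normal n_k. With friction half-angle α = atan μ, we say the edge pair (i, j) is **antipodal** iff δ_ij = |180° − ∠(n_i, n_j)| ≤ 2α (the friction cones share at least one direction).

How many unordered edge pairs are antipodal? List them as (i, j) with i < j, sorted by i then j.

α = atan 0.6 = 30.96°;  2α = 61.93°
n_0 = (-0.2657, -0.9641)
n_1 = (+0.3745, -0.9272)
n_2 = (+0.8825, -0.4704)
n_3 = (+0.5579, +0.8299)
n_4 = (-0.6849, +0.7287)
n_5 = (-0.9211, -0.3893)
  (0,1): δ = 142.60°  ·
  (0,2): δ = 102.65°  ·
  (0,3): δ = 18.50°  ✓
  (0,4): δ = 58.63°  ✓
  (0,5): δ = 128.32°  ·
  (1,2): δ = 140.05°  ·
  (1,3): δ = 55.90°  ✓
  (1,4): δ = 21.24°  ✓
  (1,5): δ = 90.92°  ·
  (2,3): δ = 95.85°  ·
  (2,4): δ = 18.71°  ✓
  (2,5): δ = 50.97°  ✓
  (3,4): δ = 102.86°  ·
  (3,5): δ = 33.18°  ✓
  (4,5): δ = 110.32°  ·
antipodal pairs: 7

count = 7; pairs: (0,3), (0,4), (1,3), (1,4), (2,4), (2,5), (3,5)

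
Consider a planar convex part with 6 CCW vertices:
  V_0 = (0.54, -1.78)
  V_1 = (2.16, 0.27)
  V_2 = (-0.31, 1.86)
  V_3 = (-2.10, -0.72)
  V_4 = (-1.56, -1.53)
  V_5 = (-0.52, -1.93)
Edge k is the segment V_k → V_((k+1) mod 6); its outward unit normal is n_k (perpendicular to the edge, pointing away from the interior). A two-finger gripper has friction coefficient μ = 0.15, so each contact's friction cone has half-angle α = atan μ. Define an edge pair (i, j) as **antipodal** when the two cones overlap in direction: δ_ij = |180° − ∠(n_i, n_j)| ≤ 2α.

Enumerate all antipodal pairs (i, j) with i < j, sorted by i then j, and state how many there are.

α = atan 0.15 = 8.53°;  2α = 17.06°
n_0 = (+0.7846, -0.6200)
n_1 = (+0.5413, +0.8408)
n_2 = (-0.8216, +0.5700)
n_3 = (-0.8321, -0.5547)
n_4 = (-0.3590, -0.9333)
n_5 = (+0.1401, -0.9901)
  (0,1): δ = 84.45°  ·
  (0,2): δ = 3.56°  ✓
  (0,3): δ = 72.01°  ·
  (0,4): δ = 107.28°  ·
  (0,5): δ = 136.37°  ·
  (1,2): δ = 91.98°  ·
  (1,3): δ = 23.54°  ·
  (1,4): δ = 11.73°  ✓
  (1,5): δ = 40.82°  ·
  (2,3): δ = 111.56°  ·
  (2,4): δ = 76.28°  ·
  (2,5): δ = 47.19°  ·
  (3,4): δ = 144.73°  ·
  (3,5): δ = 115.64°  ·
  (4,5): δ = 150.91°  ·
antipodal pairs: 2

count = 2; pairs: (0,2), (1,4)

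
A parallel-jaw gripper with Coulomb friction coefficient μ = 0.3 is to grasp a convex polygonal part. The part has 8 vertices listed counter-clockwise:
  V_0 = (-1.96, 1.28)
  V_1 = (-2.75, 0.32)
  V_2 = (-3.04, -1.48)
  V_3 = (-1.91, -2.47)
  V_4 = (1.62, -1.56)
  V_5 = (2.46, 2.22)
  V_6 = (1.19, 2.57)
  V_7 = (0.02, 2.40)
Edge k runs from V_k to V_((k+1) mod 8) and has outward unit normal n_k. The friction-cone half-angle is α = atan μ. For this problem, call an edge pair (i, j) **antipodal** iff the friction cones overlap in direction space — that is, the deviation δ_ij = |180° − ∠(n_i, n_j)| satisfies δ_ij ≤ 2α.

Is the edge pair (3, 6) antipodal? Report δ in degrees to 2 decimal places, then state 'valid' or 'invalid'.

α = atan 0.3 = 16.70°;  2α = 33.40°
edge 3: e_3 = (+3.53, +0.91);  n_3 = (+0.2496, -0.9683)
edge 6: e_6 = (-1.17, -0.17);  n_6 = (-0.1438, +0.9896)
∠(n_3, n_6) = 173.81°
δ = |180° − 173.81°| = 6.19°
6.19° ≤ 2α = 33.40°  →  valid

δ = 6.19°, valid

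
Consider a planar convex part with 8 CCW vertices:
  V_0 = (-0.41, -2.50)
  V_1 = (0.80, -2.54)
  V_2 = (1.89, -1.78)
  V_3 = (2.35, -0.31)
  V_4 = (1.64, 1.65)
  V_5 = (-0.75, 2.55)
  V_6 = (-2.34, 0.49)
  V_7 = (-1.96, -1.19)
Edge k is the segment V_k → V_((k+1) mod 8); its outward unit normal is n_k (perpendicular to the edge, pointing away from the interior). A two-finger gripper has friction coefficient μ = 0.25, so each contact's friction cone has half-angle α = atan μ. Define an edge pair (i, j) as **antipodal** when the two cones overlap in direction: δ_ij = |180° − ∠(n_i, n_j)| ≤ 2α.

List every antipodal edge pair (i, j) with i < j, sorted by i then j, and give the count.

α = atan 0.25 = 14.04°;  2α = 28.07°
n_0 = (-0.0330, -0.9995)
n_1 = (+0.5719, -0.8203)
n_2 = (+0.9544, -0.2986)
n_3 = (+0.9402, +0.3406)
n_4 = (+0.3524, +0.9358)
n_5 = (-0.7916, +0.6110)
n_6 = (-0.9754, -0.2206)
n_7 = (-0.6455, -0.7638)
  (0,1): δ = 143.22°  ·
  (0,2): δ = 105.48°  ·
  (0,3): δ = 68.19°  ·
  (0,4): δ = 18.74°  ✓
  (0,5): δ = 54.23°  ·
  (0,6): δ = 104.64°  ·
  (0,7): δ = 141.69°  ·
  (1,2): δ = 142.26°  ·
  (1,3): δ = 104.97°  ·
  (1,4): δ = 55.52°  ·
  (1,5): δ = 17.45°  ✓
  (1,6): δ = 67.86°  ·
  (1,7): δ = 104.91°  ·
  (2,3): δ = 142.71°  ·
  (2,4): δ = 93.26°  ·
  (2,5): δ = 20.29°  ✓
  (2,6): δ = 30.12°  ·
  (2,7): δ = 67.17°  ·
  (3,4): δ = 130.55°  ·
  (3,5): δ = 57.58°  ·
  (3,6): δ = 7.17°  ✓
  (3,7): δ = 29.88°  ·
  (4,5): δ = 107.03°  ·
  (4,6): δ = 56.62°  ·
  (4,7): δ = 19.57°  ✓
  (5,6): δ = 129.59°  ·
  (5,7): δ = 92.54°  ·
  (6,7): δ = 142.95°  ·
antipodal pairs: 5

count = 5; pairs: (0,4), (1,5), (2,5), (3,6), (4,7)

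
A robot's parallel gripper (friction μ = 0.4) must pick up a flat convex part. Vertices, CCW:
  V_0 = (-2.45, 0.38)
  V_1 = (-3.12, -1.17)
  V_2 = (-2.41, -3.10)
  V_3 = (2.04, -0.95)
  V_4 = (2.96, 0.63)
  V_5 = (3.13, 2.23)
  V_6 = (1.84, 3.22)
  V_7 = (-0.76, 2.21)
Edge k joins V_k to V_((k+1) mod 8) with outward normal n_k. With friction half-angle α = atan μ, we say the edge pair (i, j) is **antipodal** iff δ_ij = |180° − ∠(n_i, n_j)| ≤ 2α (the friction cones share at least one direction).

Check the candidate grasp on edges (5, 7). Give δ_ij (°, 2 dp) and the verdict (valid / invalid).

δ = 95.22°, invalid

α = atan 0.4 = 21.80°;  2α = 43.60°
edge 5: e_5 = (-1.29, +0.99);  n_5 = (+0.6088, +0.7933)
edge 7: e_7 = (-1.69, -1.83);  n_7 = (-0.7346, +0.6784)
∠(n_5, n_7) = 84.78°
δ = |180° − 84.78°| = 95.22°
95.22° > 2α = 43.60°  →  invalid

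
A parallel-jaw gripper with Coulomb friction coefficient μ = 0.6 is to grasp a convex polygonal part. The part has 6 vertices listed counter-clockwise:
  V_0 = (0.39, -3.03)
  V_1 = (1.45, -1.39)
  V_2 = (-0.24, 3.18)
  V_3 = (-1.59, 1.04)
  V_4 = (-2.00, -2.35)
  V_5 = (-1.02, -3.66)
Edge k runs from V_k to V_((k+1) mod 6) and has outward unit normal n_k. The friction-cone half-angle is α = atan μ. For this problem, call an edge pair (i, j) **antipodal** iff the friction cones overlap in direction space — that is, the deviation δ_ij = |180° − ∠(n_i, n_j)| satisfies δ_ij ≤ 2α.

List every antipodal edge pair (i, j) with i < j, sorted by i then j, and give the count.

count = 7; pairs: (0,2), (0,3), (1,2), (1,3), (1,4), (2,5), (3,5)

α = atan 0.6 = 30.96°;  2α = 61.93°
n_0 = (+0.8398, -0.5428)
n_1 = (+0.9379, +0.3468)
n_2 = (-0.8458, +0.5335)
n_3 = (-0.9928, +0.1201)
n_4 = (-0.8007, -0.5990)
n_5 = (+0.4079, -0.9130)
  (0,1): δ = 126.83°  ·
  (0,2): δ = 0.63°  ✓
  (0,3): δ = 25.98°  ✓
  (0,4): δ = 69.68°  ·
  (0,5): δ = 146.95°  ·
  (1,2): δ = 52.54°  ✓
  (1,3): δ = 27.19°  ✓
  (1,4): δ = 16.51°  ✓
  (1,5): δ = 93.78°  ·
  (2,3): δ = 154.65°  ·
  (2,4): δ = 110.95°  ·
  (2,5): δ = 33.68°  ✓
  (3,4): δ = 136.30°  ·
  (3,5): δ = 59.03°  ✓
  (4,5): δ = 102.72°  ·
antipodal pairs: 7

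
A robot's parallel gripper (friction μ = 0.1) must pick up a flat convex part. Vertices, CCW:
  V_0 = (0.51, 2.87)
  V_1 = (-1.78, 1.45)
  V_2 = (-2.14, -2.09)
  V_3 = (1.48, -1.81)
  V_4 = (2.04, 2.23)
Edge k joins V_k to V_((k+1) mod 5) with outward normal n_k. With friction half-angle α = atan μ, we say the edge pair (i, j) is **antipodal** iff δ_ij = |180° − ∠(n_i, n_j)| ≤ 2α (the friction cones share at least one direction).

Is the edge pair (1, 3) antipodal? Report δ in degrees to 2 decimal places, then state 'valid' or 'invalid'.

α = atan 0.1 = 5.71°;  2α = 11.42°
edge 1: e_1 = (-0.36, -3.54);  n_1 = (-0.9949, +0.1012)
edge 3: e_3 = (+0.56, +4.04);  n_3 = (+0.9905, -0.1373)
∠(n_1, n_3) = 177.92°
δ = |180° − 177.92°| = 2.08°
2.08° ≤ 2α = 11.42°  →  valid

δ = 2.08°, valid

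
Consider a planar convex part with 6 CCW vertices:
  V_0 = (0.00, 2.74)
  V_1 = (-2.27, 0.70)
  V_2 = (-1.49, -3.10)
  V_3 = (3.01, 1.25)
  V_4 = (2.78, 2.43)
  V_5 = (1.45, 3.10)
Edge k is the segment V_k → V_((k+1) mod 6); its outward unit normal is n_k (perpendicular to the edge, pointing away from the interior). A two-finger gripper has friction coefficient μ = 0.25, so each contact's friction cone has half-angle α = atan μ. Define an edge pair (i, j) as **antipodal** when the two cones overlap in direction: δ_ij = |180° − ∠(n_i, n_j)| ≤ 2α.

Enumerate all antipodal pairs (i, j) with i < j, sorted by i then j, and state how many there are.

count = 2; pairs: (0,2), (1,3)

α = atan 0.25 = 14.04°;  2α = 28.07°
n_0 = (-0.6684, +0.7438)
n_1 = (-0.9796, -0.2011)
n_2 = (+0.6950, -0.7190)
n_3 = (+0.9815, +0.1913)
n_4 = (+0.4499, +0.8931)
n_5 = (-0.2410, +0.9705)
  (0,1): δ = 120.35°  ·
  (0,2): δ = 2.08°  ✓
  (0,3): δ = 59.08°  ·
  (0,4): δ = 111.32°  ·
  (0,5): δ = 152.00°  ·
  (1,2): δ = 57.57°  ·
  (1,3): δ = 0.57°  ✓
  (1,4): δ = 51.66°  ·
  (1,5): δ = 92.34°  ·
  (2,3): δ = 123.00°  ·
  (2,4): δ = 70.77°  ·
  (2,5): δ = 30.09°  ·
  (3,4): δ = 127.77°  ·
  (3,5): δ = 87.09°  ·
  (4,5): δ = 139.32°  ·
antipodal pairs: 2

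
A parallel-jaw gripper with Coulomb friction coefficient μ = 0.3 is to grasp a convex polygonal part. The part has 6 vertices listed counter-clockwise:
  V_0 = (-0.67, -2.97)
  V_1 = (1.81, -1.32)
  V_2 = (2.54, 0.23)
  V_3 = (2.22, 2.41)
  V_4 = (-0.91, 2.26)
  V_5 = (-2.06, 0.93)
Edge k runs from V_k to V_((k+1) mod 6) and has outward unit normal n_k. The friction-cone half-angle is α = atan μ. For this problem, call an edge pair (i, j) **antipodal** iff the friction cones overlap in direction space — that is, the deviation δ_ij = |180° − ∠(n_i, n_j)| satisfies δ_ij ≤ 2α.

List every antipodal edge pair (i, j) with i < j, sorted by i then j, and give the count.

α = atan 0.3 = 16.70°;  2α = 33.40°
n_0 = (+0.5539, -0.8326)
n_1 = (+0.9047, -0.4261)
n_2 = (+0.9894, +0.1452)
n_3 = (-0.0479, +0.9989)
n_4 = (-0.7564, +0.6541)
n_5 = (-0.9420, -0.3357)
  (0,1): δ = 148.86°  ·
  (0,2): δ = 115.29°  ·
  (0,3): δ = 30.89°  ✓
  (0,4): δ = 15.51°  ✓
  (0,5): δ = 75.98°  ·
  (1,2): δ = 146.43°  ·
  (1,3): δ = 62.04°  ·
  (1,4): δ = 15.63°  ✓
  (1,5): δ = 44.84°  ·
  (2,3): δ = 95.61°  ·
  (2,4): δ = 49.20°  ·
  (2,5): δ = 11.27°  ✓
  (3,4): δ = 133.59°  ·
  (3,5): δ = 73.13°  ·
  (4,5): δ = 119.53°  ·
antipodal pairs: 4

count = 4; pairs: (0,3), (0,4), (1,4), (2,5)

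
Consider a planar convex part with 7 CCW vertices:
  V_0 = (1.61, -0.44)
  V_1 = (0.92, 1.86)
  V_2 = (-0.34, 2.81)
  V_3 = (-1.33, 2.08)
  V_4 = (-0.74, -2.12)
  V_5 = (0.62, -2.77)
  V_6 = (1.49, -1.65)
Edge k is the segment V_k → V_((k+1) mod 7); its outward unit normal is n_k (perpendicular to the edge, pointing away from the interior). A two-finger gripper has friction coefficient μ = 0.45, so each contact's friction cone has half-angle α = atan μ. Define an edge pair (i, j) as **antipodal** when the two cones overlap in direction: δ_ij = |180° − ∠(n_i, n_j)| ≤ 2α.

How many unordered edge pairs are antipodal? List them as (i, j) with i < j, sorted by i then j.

α = atan 0.45 = 24.23°;  2α = 48.46°
n_0 = (+0.9578, +0.2873)
n_1 = (+0.6020, +0.7985)
n_2 = (-0.5935, +0.8049)
n_3 = (-0.9903, -0.1391)
n_4 = (-0.4312, -0.9022)
n_5 = (+0.7897, -0.6135)
n_6 = (+0.9951, -0.0987)
  (0,1): δ = 143.71°  ·
  (0,2): δ = 70.30°  ·
  (0,3): δ = 8.70°  ✓
  (0,4): δ = 47.76°  ✓
  (0,5): δ = 125.46°  ·
  (0,6): δ = 157.64°  ·
  (1,2): δ = 106.58°  ·
  (1,3): δ = 44.99°  ✓
  (1,4): δ = 11.47°  ✓
  (1,5): δ = 89.18°  ·
  (1,6): δ = 121.35°  ·
  (2,3): δ = 118.41°  ·
  (2,4): δ = 61.95°  ·
  (2,5): δ = 15.76°  ✓
  (2,6): δ = 47.93°  ✓
  (3,4): δ = 123.54°  ·
  (3,5): δ = 45.84°  ✓
  (3,6): δ = 13.66°  ✓
  (4,5): δ = 102.29°  ·
  (4,6): δ = 70.12°  ·
  (5,6): δ = 147.82°  ·
antipodal pairs: 8

count = 8; pairs: (0,3), (0,4), (1,3), (1,4), (2,5), (2,6), (3,5), (3,6)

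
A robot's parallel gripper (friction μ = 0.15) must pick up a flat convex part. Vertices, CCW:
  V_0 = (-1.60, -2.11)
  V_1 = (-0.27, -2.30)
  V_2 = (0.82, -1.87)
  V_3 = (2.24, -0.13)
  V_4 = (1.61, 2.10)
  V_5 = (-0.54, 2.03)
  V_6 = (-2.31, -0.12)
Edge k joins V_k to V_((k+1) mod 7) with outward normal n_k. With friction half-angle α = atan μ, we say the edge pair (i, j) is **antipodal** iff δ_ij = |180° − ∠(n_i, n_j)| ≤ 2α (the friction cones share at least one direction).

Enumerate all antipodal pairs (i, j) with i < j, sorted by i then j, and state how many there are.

α = atan 0.15 = 8.53°;  2α = 17.06°
n_0 = (-0.1414, -0.9899)
n_1 = (+0.3670, -0.9302)
n_2 = (+0.7748, -0.6323)
n_3 = (+0.9623, +0.2719)
n_4 = (-0.0325, +0.9995)
n_5 = (-0.7720, +0.6356)
n_6 = (-0.9418, -0.3360)
  (0,1): δ = 150.34°  ·
  (0,2): δ = 121.09°  ·
  (0,3): δ = 66.09°  ·
  (0,4): δ = 9.99°  ✓
  (0,5): δ = 58.67°  ·
  (0,6): δ = 117.77°  ·
  (1,2): δ = 150.75°  ·
  (1,3): δ = 95.75°  ·
  (1,4): δ = 19.66°  ·
  (1,5): δ = 29.01°  ·
  (1,6): δ = 88.11°  ·
  (2,3): δ = 125.01°  ·
  (2,4): δ = 48.92°  ·
  (2,5): δ = 0.25°  ✓
  (2,6): δ = 58.85°  ·
  (3,4): δ = 103.91°  ·
  (3,5): δ = 55.24°  ·
  (3,6): δ = 3.86°  ✓
  (4,5): δ = 131.33°  ·
  (4,6): δ = 72.23°  ·
  (5,6): δ = 120.90°  ·
antipodal pairs: 3

count = 3; pairs: (0,4), (2,5), (3,6)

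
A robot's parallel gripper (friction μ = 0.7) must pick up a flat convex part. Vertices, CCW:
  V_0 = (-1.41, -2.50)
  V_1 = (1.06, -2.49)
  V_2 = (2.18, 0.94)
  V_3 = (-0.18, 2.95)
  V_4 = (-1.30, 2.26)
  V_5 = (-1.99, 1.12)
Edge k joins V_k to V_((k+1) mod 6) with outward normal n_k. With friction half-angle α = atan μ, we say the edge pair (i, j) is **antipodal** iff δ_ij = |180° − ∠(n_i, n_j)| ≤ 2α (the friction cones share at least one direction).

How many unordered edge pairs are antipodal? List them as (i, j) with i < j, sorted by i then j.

count = 7; pairs: (0,2), (0,3), (0,4), (1,3), (1,4), (1,5), (2,5)

α = atan 0.7 = 34.99°;  2α = 69.98°
n_0 = (+0.0040, -1.0000)
n_1 = (+0.9506, -0.3104)
n_2 = (+0.6484, +0.7613)
n_3 = (-0.5245, +0.8514)
n_4 = (-0.8555, +0.5178)
n_5 = (-0.9874, -0.1582)
  (0,1): δ = 108.32°  ·
  (0,2): δ = 40.65°  ✓
  (0,3): δ = 31.40°  ✓
  (0,4): δ = 58.58°  ✓
  (0,5): δ = 98.87°  ·
  (1,2): δ = 112.34°  ·
  (1,3): δ = 40.28°  ✓
  (1,4): δ = 13.10°  ✓
  (1,5): δ = 27.19°  ✓
  (2,3): δ = 107.94°  ·
  (2,4): δ = 80.76°  ·
  (2,5): δ = 40.48°  ✓
  (3,4): δ = 152.82°  ·
  (3,5): δ = 112.53°  ·
  (4,5): δ = 139.71°  ·
antipodal pairs: 7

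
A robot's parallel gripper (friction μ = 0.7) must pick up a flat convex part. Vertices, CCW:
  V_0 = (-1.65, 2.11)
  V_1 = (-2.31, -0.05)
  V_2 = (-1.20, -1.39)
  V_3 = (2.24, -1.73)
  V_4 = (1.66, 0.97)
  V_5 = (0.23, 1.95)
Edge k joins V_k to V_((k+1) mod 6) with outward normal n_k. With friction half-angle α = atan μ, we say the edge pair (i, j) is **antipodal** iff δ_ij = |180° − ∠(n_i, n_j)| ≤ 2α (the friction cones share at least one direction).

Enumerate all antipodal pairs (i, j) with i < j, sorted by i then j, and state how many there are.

count = 6; pairs: (0,3), (1,3), (1,4), (1,5), (2,4), (2,5)

α = atan 0.7 = 34.99°;  2α = 69.98°
n_0 = (-0.9564, +0.2922)
n_1 = (-0.7701, -0.6379)
n_2 = (-0.0984, -0.9952)
n_3 = (+0.9777, +0.2100)
n_4 = (+0.5653, +0.8249)
n_5 = (+0.0848, +0.9964)
  (0,1): δ = 123.37°  ·
  (0,2): δ = 78.65°  ·
  (0,3): δ = 29.11°  ✓
  (0,4): δ = 72.57°  ·
  (0,5): δ = 102.13°  ·
  (1,2): δ = 135.28°  ·
  (1,3): δ = 27.51°  ✓
  (1,4): δ = 15.94°  ✓
  (1,5): δ = 45.50°  ✓
  (2,3): δ = 72.23°  ·
  (2,4): δ = 28.78°  ✓
  (2,5): δ = 0.78°  ✓
  (3,4): δ = 136.55°  ·
  (3,5): δ = 106.99°  ·
  (4,5): δ = 150.44°  ·
antipodal pairs: 6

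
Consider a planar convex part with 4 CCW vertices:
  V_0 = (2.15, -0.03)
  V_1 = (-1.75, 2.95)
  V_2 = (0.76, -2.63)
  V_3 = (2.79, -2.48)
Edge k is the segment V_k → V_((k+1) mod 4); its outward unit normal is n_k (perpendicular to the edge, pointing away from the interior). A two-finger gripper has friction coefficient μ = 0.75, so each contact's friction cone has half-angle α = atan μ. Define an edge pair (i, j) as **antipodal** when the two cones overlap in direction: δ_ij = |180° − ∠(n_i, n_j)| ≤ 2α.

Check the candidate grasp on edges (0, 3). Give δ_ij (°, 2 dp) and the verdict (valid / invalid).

δ = 142.02°, invalid

α = atan 0.75 = 36.87°;  2α = 73.74°
edge 0: e_0 = (-3.90, +2.98);  n_0 = (+0.6071, +0.7946)
edge 3: e_3 = (-0.64, +2.45);  n_3 = (+0.9675, +0.2527)
∠(n_0, n_3) = 37.98°
δ = |180° − 37.98°| = 142.02°
142.02° > 2α = 73.74°  →  invalid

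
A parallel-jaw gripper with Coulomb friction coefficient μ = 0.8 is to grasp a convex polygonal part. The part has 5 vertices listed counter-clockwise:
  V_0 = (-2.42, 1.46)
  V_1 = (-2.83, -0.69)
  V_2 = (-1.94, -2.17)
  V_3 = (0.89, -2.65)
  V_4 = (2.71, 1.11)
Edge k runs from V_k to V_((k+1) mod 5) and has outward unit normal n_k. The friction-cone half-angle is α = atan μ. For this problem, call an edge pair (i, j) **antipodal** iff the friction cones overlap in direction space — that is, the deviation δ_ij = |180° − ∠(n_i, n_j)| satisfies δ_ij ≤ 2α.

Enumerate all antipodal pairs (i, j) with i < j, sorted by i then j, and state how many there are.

count = 5; pairs: (0,3), (1,3), (1,4), (2,4), (3,4)

α = atan 0.8 = 38.66°;  2α = 77.32°
n_0 = (-0.9823, +0.1873)
n_1 = (-0.8570, -0.5153)
n_2 = (-0.1672, -0.9859)
n_3 = (+0.9001, -0.4357)
n_4 = (+0.0681, +0.9977)
  (0,1): δ = 138.18°  ·
  (0,2): δ = 88.83°  ·
  (0,3): δ = 15.03°  ✓
  (0,4): δ = 96.89°  ·
  (1,2): δ = 130.65°  ·
  (1,3): δ = 56.85°  ✓
  (1,4): δ = 55.08°  ✓
  (2,3): δ = 106.20°  ·
  (2,4): δ = 5.72°  ✓
  (3,4): δ = 68.07°  ✓
antipodal pairs: 5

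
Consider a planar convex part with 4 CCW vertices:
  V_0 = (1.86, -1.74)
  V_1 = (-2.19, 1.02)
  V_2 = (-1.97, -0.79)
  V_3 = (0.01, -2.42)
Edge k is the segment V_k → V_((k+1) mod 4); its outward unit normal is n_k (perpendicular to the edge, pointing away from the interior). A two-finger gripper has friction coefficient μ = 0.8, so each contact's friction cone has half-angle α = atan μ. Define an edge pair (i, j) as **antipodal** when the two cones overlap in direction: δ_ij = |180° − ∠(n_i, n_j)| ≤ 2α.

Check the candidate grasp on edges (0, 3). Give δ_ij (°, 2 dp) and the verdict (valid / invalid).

δ = 54.46°, valid

α = atan 0.8 = 38.66°;  2α = 77.32°
edge 0: e_0 = (-4.05, +2.76);  n_0 = (+0.5631, +0.8264)
edge 3: e_3 = (+1.85, +0.68);  n_3 = (+0.3450, -0.9386)
∠(n_0, n_3) = 125.54°
δ = |180° − 125.54°| = 54.46°
54.46° ≤ 2α = 77.32°  →  valid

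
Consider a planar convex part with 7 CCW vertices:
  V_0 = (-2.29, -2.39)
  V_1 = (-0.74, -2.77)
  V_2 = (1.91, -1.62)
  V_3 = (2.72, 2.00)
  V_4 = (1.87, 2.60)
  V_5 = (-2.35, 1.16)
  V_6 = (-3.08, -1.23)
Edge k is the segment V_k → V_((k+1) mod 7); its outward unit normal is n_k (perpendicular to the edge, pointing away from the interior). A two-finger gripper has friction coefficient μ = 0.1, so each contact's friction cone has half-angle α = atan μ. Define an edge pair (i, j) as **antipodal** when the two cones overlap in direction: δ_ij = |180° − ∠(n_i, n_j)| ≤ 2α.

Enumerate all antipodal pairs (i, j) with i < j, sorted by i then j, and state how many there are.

count = 2; pairs: (1,4), (2,5)

α = atan 0.1 = 5.71°;  2α = 11.42°
n_0 = (-0.2381, -0.9712)
n_1 = (+0.3981, -0.9173)
n_2 = (+0.9759, -0.2184)
n_3 = (+0.5767, +0.8170)
n_4 = (-0.3229, +0.9464)
n_5 = (-0.9564, +0.2921)
n_6 = (-0.8265, -0.5629)
  (0,1): δ = 142.77°  ·
  (0,2): δ = 88.84°  ·
  (0,3): δ = 21.44°  ·
  (0,4): δ = 32.62°  ·
  (0,5): δ = 86.79°  ·
  (0,6): δ = 138.03°  ·
  (1,2): δ = 126.07°  ·
  (1,3): δ = 58.68°  ·
  (1,4): δ = 4.62°  ✓
  (1,5): δ = 49.56°  ·
  (1,6): δ = 100.80°  ·
  (2,3): δ = 112.61°  ·
  (2,4): δ = 58.55°  ·
  (2,5): δ = 4.37°  ✓
  (2,6): δ = 46.87°  ·
  (3,4): δ = 125.94°  ·
  (3,5): δ = 71.77°  ·
  (3,6): δ = 20.53°  ·
  (4,5): δ = 125.83°  ·
  (4,6): δ = 74.59°  ·
  (5,6): δ = 128.76°  ·
antipodal pairs: 2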